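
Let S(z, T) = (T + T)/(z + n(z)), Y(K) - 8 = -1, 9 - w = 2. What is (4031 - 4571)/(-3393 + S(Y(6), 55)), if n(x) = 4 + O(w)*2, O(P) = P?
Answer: 2700/16943 ≈ 0.15936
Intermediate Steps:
w = 7 (w = 9 - 1*2 = 9 - 2 = 7)
Y(K) = 7 (Y(K) = 8 - 1 = 7)
n(x) = 18 (n(x) = 4 + 7*2 = 4 + 14 = 18)
S(z, T) = 2*T/(18 + z) (S(z, T) = (T + T)/(z + 18) = (2*T)/(18 + z) = 2*T/(18 + z))
(4031 - 4571)/(-3393 + S(Y(6), 55)) = (4031 - 4571)/(-3393 + 2*55/(18 + 7)) = -540/(-3393 + 2*55/25) = -540/(-3393 + 2*55*(1/25)) = -540/(-3393 + 22/5) = -540/(-16943/5) = -540*(-5/16943) = 2700/16943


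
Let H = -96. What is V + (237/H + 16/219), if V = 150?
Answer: 1034411/7008 ≈ 147.60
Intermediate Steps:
V + (237/H + 16/219) = 150 + (237/(-96) + 16/219) = 150 + (237*(-1/96) + 16*(1/219)) = 150 + (-79/32 + 16/219) = 150 - 16789/7008 = 1034411/7008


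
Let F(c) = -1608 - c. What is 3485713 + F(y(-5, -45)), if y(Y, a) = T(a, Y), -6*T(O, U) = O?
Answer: 6968195/2 ≈ 3.4841e+6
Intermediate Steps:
T(O, U) = -O/6
y(Y, a) = -a/6
3485713 + F(y(-5, -45)) = 3485713 + (-1608 - (-1)*(-45)/6) = 3485713 + (-1608 - 1*15/2) = 3485713 + (-1608 - 15/2) = 3485713 - 3231/2 = 6968195/2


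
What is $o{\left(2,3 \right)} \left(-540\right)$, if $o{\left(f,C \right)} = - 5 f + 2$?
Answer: $4320$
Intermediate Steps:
$o{\left(f,C \right)} = 2 - 5 f$
$o{\left(2,3 \right)} \left(-540\right) = \left(2 - 10\right) \left(-540\right) = \left(-8\right) \left(-540\right) = 4320$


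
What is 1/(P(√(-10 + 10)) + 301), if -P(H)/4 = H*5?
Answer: 1/301 ≈ 0.0033223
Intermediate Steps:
P(H) = -20*H (P(H) = -4*H*5 = -20*H)
1/(P(√(-10 + 10)) + 301) = 1/(-20*√(-10 + 10) + 301) = 1/(-20*√0 + 301) = 1/(-20*0 + 301) = 1/(0 + 301) = 1/301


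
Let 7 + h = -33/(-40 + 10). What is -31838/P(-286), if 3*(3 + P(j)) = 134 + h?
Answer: -318380/397 ≈ -801.96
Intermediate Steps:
h = -59/10 (h = -7 - 33/(-40 + 10) = -7 - 33/(-30) = -7 - 33*(-1/30) = -7 + 11/10 = -59/10 ≈ -5.9000)
P(j) = 397/10 (P(j) = -3 + (134 - 59/10)/3 = -3 + (⅓)*(1281/10) = -3 + 427/10 = 397/10)
-31838/P(-286) = -31838/397/10 = -31838*10/397 = -318380/397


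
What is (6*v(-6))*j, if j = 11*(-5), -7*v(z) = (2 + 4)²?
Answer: 11880/7 ≈ 1697.1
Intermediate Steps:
v(z) = -36/7 (v(z) = -(2 + 4)²/7 = -⅐*6² = -⅐*36 = -36/7)
j = -55
(6*v(-6))*j = (6*(-36/7))*(-55) = -216/7*(-55) = 11880/7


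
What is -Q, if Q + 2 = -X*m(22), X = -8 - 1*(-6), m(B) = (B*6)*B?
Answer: -5806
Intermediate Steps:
m(B) = 6*B**2 (m(B) = (6*B)*B = 6*B**2)
X = -2 (X = -8 + 6 = -2)
Q = 5806 (Q = -2 - (-2)*6*22**2 = -2 - (-2)*6*484 = -2 - (-2)*2904 = -2 - 1*(-5808) = -2 + 5808 = 5806)
-Q = -1*5806 = -5806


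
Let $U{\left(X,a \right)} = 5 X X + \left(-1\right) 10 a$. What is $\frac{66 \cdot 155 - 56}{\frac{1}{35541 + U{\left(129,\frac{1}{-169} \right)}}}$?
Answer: $\frac{204172686616}{169} \approx 1.2081 \cdot 10^{9}$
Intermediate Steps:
$U{\left(X,a \right)} = - 10 a + 5 X^{2}$ ($U{\left(X,a \right)} = 5 X^{2} - 10 a = - 10 a + 5 X^{2}$)
$\frac{66 \cdot 155 - 56}{\frac{1}{35541 + U{\left(129,\frac{1}{-169} \right)}}} = \frac{66 \cdot 155 - 56}{\frac{1}{35541 + \left(- \frac{10}{-169} + 5 \cdot 129^{2}\right)}} = \frac{10230 - 56}{\frac{1}{35541 + \left(\left(-10\right) \left(- \frac{1}{169}\right) + 5 \cdot 16641\right)}} = \frac{10174}{\frac{1}{35541 + \left(\frac{10}{169} + 83205\right)}} = \frac{10174}{\frac{1}{35541 + \frac{14061655}{169}}} = \frac{10174}{\frac{1}{\frac{20068084}{169}}} = \frac{10174}{\frac{169}{20068084}} = 10174 \cdot \frac{20068084}{169} = \frac{204172686616}{169}$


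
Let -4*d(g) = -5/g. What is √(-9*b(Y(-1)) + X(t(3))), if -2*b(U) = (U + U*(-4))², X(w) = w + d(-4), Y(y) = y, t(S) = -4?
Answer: √579/4 ≈ 6.0156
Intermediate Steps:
d(g) = 5/(4*g) (d(g) = -(-5)/(4*g) = 5/(4*g))
X(w) = -5/16 + w (X(w) = w + (5/4)/(-4) = w + (5/4)*(-¼) = w - 5/16 = -5/16 + w)
b(U) = -9*U²/2 (b(U) = -(U + U*(-4))²/2 = -(U - 4*U)²/2 = -9*U²/2)
√(-9*b(Y(-1)) + X(t(3))) = √(-(-81)*(-1)²/2 + (-5/16 - 4)) = √(-(-81)/2 - 69/16) = √(-9*(-9/2) - 69/16) = √(81/2 - 69/16) = √(579/16) = √579/4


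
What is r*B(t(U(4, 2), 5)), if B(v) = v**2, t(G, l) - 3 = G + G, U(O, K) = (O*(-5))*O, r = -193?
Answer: -4757257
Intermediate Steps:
U(O, K) = -5*O**2 (U(O, K) = (-5*O)*O = -5*O**2)
t(G, l) = 3 + 2*G (t(G, l) = 3 + (G + G) = 3 + 2*G)
r*B(t(U(4, 2), 5)) = -193*(3 + 2*(-5*4**2))**2 = -193*(3 + 2*(-5*16))**2 = -193*(3 + 2*(-80))**2 = -193*(3 - 160)**2 = -193*(-157)**2 = -193*24649 = -4757257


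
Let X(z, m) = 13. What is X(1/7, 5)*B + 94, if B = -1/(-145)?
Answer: 13643/145 ≈ 94.090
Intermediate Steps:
B = 1/145 (B = -1*(-1/145) = 1/145 ≈ 0.0068966)
X(1/7, 5)*B + 94 = 13*(1/145) + 94 = 13/145 + 94 = 13643/145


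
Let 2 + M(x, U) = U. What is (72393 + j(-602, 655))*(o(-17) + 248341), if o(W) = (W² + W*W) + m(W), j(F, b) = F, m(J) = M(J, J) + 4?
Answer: 17869067064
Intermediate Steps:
M(x, U) = -2 + U
m(J) = 2 + J (m(J) = (-2 + J) + 4 = 2 + J)
o(W) = 2 + W + 2*W² (o(W) = (W² + W*W) + (2 + W) = (W² + W²) + (2 + W) = 2*W² + (2 + W) = 2 + W + 2*W²)
(72393 + j(-602, 655))*(o(-17) + 248341) = (72393 - 602)*((2 - 17 + 2*(-17)²) + 248341) = 71791*((2 - 17 + 2*289) + 248341) = 71791*((2 - 17 + 578) + 248341) = 71791*(563 + 248341) = 71791*248904 = 17869067064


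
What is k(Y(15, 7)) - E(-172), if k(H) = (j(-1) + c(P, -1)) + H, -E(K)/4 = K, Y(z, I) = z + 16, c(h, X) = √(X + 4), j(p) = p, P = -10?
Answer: -658 + √3 ≈ -656.27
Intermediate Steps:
c(h, X) = √(4 + X)
Y(z, I) = 16 + z
E(K) = -4*K
k(H) = -1 + H + √3 (k(H) = (-1 + √(4 - 1)) + H = (-1 + √3) + H = -1 + H + √3)
k(Y(15, 7)) - E(-172) = (-1 + (16 + 15) + √3) - (-4)*(-172) = (-1 + 31 + √3) - 1*688 = (30 + √3) - 688 = -658 + √3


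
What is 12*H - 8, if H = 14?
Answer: 160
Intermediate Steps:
12*H - 8 = 12*14 - 8 = 168 - 8 = 160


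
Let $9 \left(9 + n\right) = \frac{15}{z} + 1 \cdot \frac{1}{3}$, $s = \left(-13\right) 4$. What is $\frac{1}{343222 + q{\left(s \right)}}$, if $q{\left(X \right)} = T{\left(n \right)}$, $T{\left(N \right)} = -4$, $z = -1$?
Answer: $\frac{1}{343218} \approx 2.9136 \cdot 10^{-6}$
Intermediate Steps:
$s = -52$
$n = - \frac{287}{27}$ ($n = -9 + \frac{\frac{15}{-1} + 1 \cdot \frac{1}{3}}{9} = -9 + \frac{15 \left(-1\right) + 1 \cdot \frac{1}{3}}{9} = -9 + \frac{-15 + \frac{1}{3}}{9} = -9 + \frac{1}{9} \left(- \frac{44}{3}\right) = -9 - \frac{44}{27} = - \frac{287}{27} \approx -10.63$)
$q{\left(X \right)} = -4$
$\frac{1}{343222 + q{\left(s \right)}} = \frac{1}{343222 - 4} = \frac{1}{343218}$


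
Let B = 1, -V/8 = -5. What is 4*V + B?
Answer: 161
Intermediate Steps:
V = 40 (V = -8*(-5) = 40)
4*V + B = 4*40 + 1 = 160 + 1 = 161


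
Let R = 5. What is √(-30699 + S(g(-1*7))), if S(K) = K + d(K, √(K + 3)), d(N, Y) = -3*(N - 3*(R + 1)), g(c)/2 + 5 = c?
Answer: I*√30597 ≈ 174.92*I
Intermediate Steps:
g(c) = -10 + 2*c
d(N, Y) = 54 - 3*N (d(N, Y) = -3*(N - 3*(5 + 1)) = -3*(N - 3*6) = -3*(N - 18) = -3*(-18 + N) = 54 - 3*N)
S(K) = 54 - 2*K (S(K) = K + (54 - 3*K) = 54 - 2*K)
√(-30699 + S(g(-1*7))) = √(-30699 + (54 - 2*(-10 + 2*(-1*7)))) = √(-30699 + (54 - 2*(-10 + 2*(-7)))) = √(-30699 + (54 - 2*(-10 - 14))) = √(-30699 + (54 - 2*(-24))) = √(-30699 + (54 + 48)) = √(-30699 + 102) = √(-30597) = I*√30597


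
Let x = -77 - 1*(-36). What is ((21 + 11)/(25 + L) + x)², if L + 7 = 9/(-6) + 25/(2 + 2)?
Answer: 12981609/8281 ≈ 1567.6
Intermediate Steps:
x = -41 (x = -77 + 36 = -41)
L = -9/4 (L = -7 + (9/(-6) + 25/(2 + 2)) = -7 + (9*(-⅙) + 25/4) = -7 + (-3/2 + 25*(¼)) = -7 + (-3/2 + 25/4) = -7 + 19/4 = -9/4 ≈ -2.2500)
((21 + 11)/(25 + L) + x)² = ((21 + 11)/(25 - 9/4) - 41)² = (32/(91/4) - 41)² = (32*(4/91) - 41)² = (128/91 - 41)² = (-3603/91)² = 12981609/8281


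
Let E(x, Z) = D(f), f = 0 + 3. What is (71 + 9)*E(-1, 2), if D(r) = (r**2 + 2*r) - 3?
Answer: 960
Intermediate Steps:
f = 3
D(r) = -3 + r**2 + 2*r
E(x, Z) = 12 (E(x, Z) = -3 + 3**2 + 2*3 = -3 + 9 + 6 = 12)
(71 + 9)*E(-1, 2) = (71 + 9)*12 = 80*12 = 960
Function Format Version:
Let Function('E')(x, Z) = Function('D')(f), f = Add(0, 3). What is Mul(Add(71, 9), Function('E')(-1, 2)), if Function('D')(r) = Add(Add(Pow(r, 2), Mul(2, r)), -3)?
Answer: 960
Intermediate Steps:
f = 3
Function('D')(r) = Add(-3, Pow(r, 2), Mul(2, r))
Function('E')(x, Z) = 12 (Function('E')(x, Z) = Add(-3, Pow(3, 2), Mul(2, 3)) = Add(-3, 9, 6) = 12)
Mul(Add(71, 9), Function('E')(-1, 2)) = Mul(Add(71, 9), 12) = Mul(80, 12) = 960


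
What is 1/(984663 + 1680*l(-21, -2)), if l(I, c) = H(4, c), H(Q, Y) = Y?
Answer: 1/981303 ≈ 1.0191e-6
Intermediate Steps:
l(I, c) = c
1/(984663 + 1680*l(-21, -2)) = 1/(984663 + 1680*(-2)) = 1/(984663 - 3360) = 1/981303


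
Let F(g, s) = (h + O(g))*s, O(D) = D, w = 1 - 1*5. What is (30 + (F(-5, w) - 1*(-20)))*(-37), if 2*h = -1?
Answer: -2664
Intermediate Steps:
w = -4 (w = 1 - 5 = -4)
h = -½ (h = (½)*(-1) = -½ ≈ -0.50000)
F(g, s) = s*(-½ + g) (F(g, s) = (-½ + g)*s = s*(-½ + g))
(30 + (F(-5, w) - 1*(-20)))*(-37) = (30 + (-4*(-½ - 5) - 1*(-20)))*(-37) = (30 + (-4*(-11/2) + 20))*(-37) = (30 + (22 + 20))*(-37) = (30 + 42)*(-37) = 72*(-37) = -2664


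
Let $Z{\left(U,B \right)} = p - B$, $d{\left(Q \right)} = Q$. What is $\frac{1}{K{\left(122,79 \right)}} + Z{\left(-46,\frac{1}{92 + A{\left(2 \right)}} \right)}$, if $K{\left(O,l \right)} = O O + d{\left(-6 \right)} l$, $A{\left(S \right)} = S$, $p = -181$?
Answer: $- \frac{61296514}{338635} \approx -181.01$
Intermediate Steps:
$K{\left(O,l \right)} = O^{2} - 6 l$ ($K{\left(O,l \right)} = O O - 6 l = O^{2} - 6 l$)
$Z{\left(U,B \right)} = -181 - B$
$\frac{1}{K{\left(122,79 \right)}} + Z{\left(-46,\frac{1}{92 + A{\left(2 \right)}} \right)} = \frac{1}{122^{2} - 474} - \left(181 + \frac{1}{92 + 2}\right) = \frac{1}{14884 - 474} - \frac{17015}{94} = \frac{1}{14410} - \frac{17015}{94} = - \frac{61296514}{338635}$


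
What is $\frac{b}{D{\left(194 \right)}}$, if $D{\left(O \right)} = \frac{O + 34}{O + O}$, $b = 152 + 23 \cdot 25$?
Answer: $\frac{70519}{57} \approx 1237.2$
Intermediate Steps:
$b = 727$ ($b = 152 + 575 = 727$)
$D{\left(O \right)} = \frac{34 + O}{2 O}$
$\frac{b}{D{\left(194 \right)}} = \frac{727}{\frac{1}{2} \cdot \frac{1}{194} \left(34 + 194\right)} = \frac{727}{\frac{1}{2} \cdot \frac{1}{194} \cdot 228} = \frac{727}{\frac{57}{97}} = 727 \cdot \frac{97}{57} = \frac{70519}{57}$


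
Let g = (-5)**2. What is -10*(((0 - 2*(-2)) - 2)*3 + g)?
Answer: -310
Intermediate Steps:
g = 25
-10*(((0 - 2*(-2)) - 2)*3 + g) = -10*(((0 - 2*(-2)) - 2)*3 + 25) = -10*(((0 + 4) - 2)*3 + 25) = -10*((4 - 2)*3 + 25) = -10*(2*3 + 25) = -10*(6 + 25) = -10*31 = -310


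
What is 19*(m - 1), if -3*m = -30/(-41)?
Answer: -969/41 ≈ -23.634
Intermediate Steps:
m = -10/41 (m = -(-10)/(-41) = -(-10)*(-1)/41 = -1/3*30/41 = -10/41 ≈ -0.24390)
19*(m - 1) = 19*(-10/41 - 1) = 19*(-51/41) = -969/41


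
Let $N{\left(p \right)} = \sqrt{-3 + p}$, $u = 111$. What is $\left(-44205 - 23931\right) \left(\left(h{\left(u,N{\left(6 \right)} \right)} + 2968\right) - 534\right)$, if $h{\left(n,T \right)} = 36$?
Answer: $-168295920$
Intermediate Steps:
$\left(-44205 - 23931\right) \left(\left(h{\left(u,N{\left(6 \right)} \right)} + 2968\right) - 534\right) = \left(-44205 - 23931\right) \left(\left(36 + 2968\right) - 534\right) = - 68136 \left(3004 - 534\right) = \left(-68136\right) 2470 = -168295920$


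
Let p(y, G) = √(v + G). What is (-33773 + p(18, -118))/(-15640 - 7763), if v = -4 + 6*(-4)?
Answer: 33773/23403 - I*√146/23403 ≈ 1.4431 - 0.0005163*I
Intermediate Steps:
v = -28 (v = -4 - 24 = -28)
p(y, G) = √(-28 + G)
(-33773 + p(18, -118))/(-15640 - 7763) = (-33773 + √(-28 - 118))/(-15640 - 7763) = (-33773 + √(-146))/(-23403) = (-33773 + I*√146)*(-1/23403) = 33773/23403 - I*√146/23403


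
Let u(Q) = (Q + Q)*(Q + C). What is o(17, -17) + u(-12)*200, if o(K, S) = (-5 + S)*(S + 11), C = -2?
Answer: 67332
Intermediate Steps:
o(K, S) = (-5 + S)*(11 + S)
u(Q) = 2*Q*(-2 + Q) (u(Q) = (Q + Q)*(Q - 2) = (2*Q)*(-2 + Q) = 2*Q*(-2 + Q))
o(17, -17) + u(-12)*200 = (-55 + (-17)² + 6*(-17)) + (2*(-12)*(-2 - 12))*200 = (-55 + 289 - 102) + (2*(-12)*(-14))*200 = 132 + 336*200 = 132 + 67200 = 67332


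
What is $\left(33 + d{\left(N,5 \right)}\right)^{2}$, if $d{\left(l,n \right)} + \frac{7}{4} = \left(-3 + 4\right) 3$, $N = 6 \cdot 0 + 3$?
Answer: $\frac{18769}{16} \approx 1173.1$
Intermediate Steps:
$N = 3$ ($N = 0 + 3 = 3$)
$d{\left(l,n \right)} = \frac{5}{4}$ ($d{\left(l,n \right)} = - \frac{7}{4} + \left(-3 + 4\right) 3 = - \frac{7}{4} + 1 \cdot 3 = - \frac{7}{4} + 3 = \frac{5}{4}$)
$\left(33 + d{\left(N,5 \right)}\right)^{2} = \left(33 + \frac{5}{4}\right)^{2} = \left(\frac{137}{4}\right)^{2} = \frac{18769}{16}$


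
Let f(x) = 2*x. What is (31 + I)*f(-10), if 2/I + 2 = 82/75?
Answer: -9790/17 ≈ -575.88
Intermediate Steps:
I = -75/34 (I = 2/(-2 + 82/75) = 2/(-68/75) = 2*(-75/68) = -75/34 ≈ -2.2059)
(31 + I)*f(-10) = (31 - 75/34)*(2*(-10)) = (979/34)*(-20) = -9790/17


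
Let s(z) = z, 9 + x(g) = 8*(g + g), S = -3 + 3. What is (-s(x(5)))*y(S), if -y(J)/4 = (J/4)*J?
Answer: 0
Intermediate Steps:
S = 0
x(g) = -9 + 16*g (x(g) = -9 + 8*(g + g) = -9 + 8*(2*g) = -9 + 16*g)
y(J) = -J² (y(J) = -4*J/4*J = -J²)
(-s(x(5)))*y(S) = (-(-9 + 16*5))*(-1*0²) = (-(-9 + 80))*(-1*0) = -1*71*0 = -71*0 = 0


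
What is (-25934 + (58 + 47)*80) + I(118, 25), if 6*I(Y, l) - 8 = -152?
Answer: -17558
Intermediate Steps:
I(Y, l) = -24 (I(Y, l) = 4/3 + (⅙)*(-152) = 4/3 - 76/3 = -24)
(-25934 + (58 + 47)*80) + I(118, 25) = (-25934 + (58 + 47)*80) - 24 = (-25934 + 105*80) - 24 = (-25934 + 8400) - 24 = -17534 - 24 = -17558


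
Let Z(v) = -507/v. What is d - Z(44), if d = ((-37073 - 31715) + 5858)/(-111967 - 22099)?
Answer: 35370191/2949452 ≈ 11.992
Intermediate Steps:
d = 31465/67033 (d = (-68788 + 5858)/(-134066) = -62930*(-1/134066) = 31465/67033 ≈ 0.46940)
d - Z(44) = 31465/67033 - (-507)/44 = 31465/67033 - 1*(-507/44) = 31465/67033 + 507/44 = 35370191/2949452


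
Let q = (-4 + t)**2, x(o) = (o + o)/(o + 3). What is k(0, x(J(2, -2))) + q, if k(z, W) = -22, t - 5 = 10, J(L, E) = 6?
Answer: 99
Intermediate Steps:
t = 15 (t = 5 + 10 = 15)
x(o) = 2*o/(3 + o) (x(o) = (2*o)/(3 + o) = 2*o/(3 + o))
q = 121 (q = (-4 + 15)**2 = 11**2 = 121)
k(0, x(J(2, -2))) + q = -22 + 121 = 99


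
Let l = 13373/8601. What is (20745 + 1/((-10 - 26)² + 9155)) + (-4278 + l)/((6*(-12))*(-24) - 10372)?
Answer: 16119269329674779/777000956844 ≈ 20746.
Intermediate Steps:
l = 13373/8601 (l = 13373*(1/8601) = 13373/8601 ≈ 1.5548)
(20745 + 1/((-10 - 26)² + 9155)) + (-4278 + l)/((6*(-12))*(-24) - 10372) = (20745 + 1/((-10 - 26)² + 9155)) + (-4278 + 13373/8601)/((6*(-12))*(-24) - 10372) = (20745 + 1/((-36)² + 9155)) - 36781705/(8601*(-72*(-24) - 10372)) = (20745 + 1/(1296 + 9155)) - 36781705/(8601*(1728 - 10372)) = (20745 + 1/10451) - 36781705/8601/(-8644) = (20745 + 1/10451) - 36781705/8601*(-1/8644) = 216805996/10451 + 36781705/74347044 = 16119269329674779/777000956844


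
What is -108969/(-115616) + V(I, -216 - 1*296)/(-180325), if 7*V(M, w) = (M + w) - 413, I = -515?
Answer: 27543066303/29187837280 ≈ 0.94365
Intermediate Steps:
V(M, w) = -59 + M/7 + w/7 (V(M, w) = ((M + w) - 413)/7 = (-413 + M + w)/7 = -59 + M/7 + w/7)
-108969/(-115616) + V(I, -216 - 1*296)/(-180325) = -108969/(-115616) + (-59 + (⅐)*(-515) + (-216 - 1*296)/7)/(-180325) = -108969*(-1/115616) + (-59 - 515/7 + (-216 - 296)/7)*(-1/180325) = 108969/115616 + (-59 - 515/7 + (⅐)*(-512))*(-1/180325) = 108969/115616 + (-59 - 515/7 - 512/7)*(-1/180325) = 108969/115616 - 1440/7*(-1/180325) = 108969/115616 + 288/252455 = 27543066303/29187837280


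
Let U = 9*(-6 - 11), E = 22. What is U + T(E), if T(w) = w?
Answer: -131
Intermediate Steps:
U = -153 (U = 9*(-17) = -153)
U + T(E) = -153 + 22 = -131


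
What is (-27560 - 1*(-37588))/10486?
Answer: 5014/5243 ≈ 0.95632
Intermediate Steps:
(-27560 - 1*(-37588))/10486 = (-27560 + 37588)*(1/10486) = 10028*(1/10486) = 5014/5243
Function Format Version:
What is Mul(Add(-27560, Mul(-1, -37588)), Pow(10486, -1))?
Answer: Rational(5014, 5243) ≈ 0.95632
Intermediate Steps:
Mul(Add(-27560, Mul(-1, -37588)), Pow(10486, -1)) = Mul(Add(-27560, 37588), Rational(1, 10486)) = Mul(10028, Rational(1, 10486)) = Rational(5014, 5243)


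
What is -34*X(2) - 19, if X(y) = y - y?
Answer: -19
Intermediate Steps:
X(y) = 0
-34*X(2) - 19 = -34*0 - 19 = 0 - 19 = -19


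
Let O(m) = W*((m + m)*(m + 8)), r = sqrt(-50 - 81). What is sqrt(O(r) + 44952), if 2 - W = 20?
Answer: 2*sqrt(12417 - 72*I*sqrt(131)) ≈ 222.99 - 7.3913*I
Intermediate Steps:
W = -18 (W = 2 - 1*20 = 2 - 20 = -18)
r = I*sqrt(131) (r = sqrt(-131) = I*sqrt(131) ≈ 11.446*I)
O(m) = -36*m*(8 + m) (O(m) = -18*(m + m)*(m + 8) = -18*2*m*(8 + m) = -36*m*(8 + m))
sqrt(O(r) + 44952) = sqrt(-36*I*sqrt(131)*(8 + I*sqrt(131)) + 44952) = sqrt(44952 - 36*I*sqrt(131)*(8 + I*sqrt(131)))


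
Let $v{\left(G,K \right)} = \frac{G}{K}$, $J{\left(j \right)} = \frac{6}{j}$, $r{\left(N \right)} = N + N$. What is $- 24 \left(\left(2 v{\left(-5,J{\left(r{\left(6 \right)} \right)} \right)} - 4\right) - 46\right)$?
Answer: $1680$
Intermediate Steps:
$r{\left(N \right)} = 2 N$
$- 24 \left(\left(2 v{\left(-5,J{\left(r{\left(6 \right)} \right)} \right)} - 4\right) - 46\right) = - 24 \left(\left(2 \left(- \frac{5}{6 \frac{1}{2 \cdot 6}}\right) - 4\right) - 46\right) = - 24 \left(\left(2 \left(- \frac{5}{6 \cdot \frac{1}{12}}\right) - 4\right) - 46\right) = - 24 \left(\left(2 \left(- 5 \frac{1}{\frac{1}{2}}\right) - 4\right) - 46\right) = - 24 \left(\left(2 \left(\left(-5\right) 2\right) - 4\right) - 46\right) = - 24 \left(\left(2 \left(-10\right) - 4\right) - 46\right) = - 24 \left(\left(-20 - 4\right) - 46\right) = - 24 \left(-24 - 46\right) = \left(-24\right) \left(-70\right) = 1680$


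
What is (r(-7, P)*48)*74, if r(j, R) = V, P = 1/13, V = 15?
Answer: 53280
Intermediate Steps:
P = 1/13 ≈ 0.076923
r(j, R) = 15
(r(-7, P)*48)*74 = (15*48)*74 = 720*74 = 53280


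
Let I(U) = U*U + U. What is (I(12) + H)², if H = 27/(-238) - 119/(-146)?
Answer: 1853047845289/75463969 ≈ 24555.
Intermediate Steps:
I(U) = U + U² (I(U) = U² + U = U + U²)
H = 6095/8687 (H = 27*(-1/238) - 119*(-1/146) = -27/238 + 119/146 = 6095/8687 ≈ 0.70162)
(I(12) + H)² = (12*(1 + 12) + 6095/8687)² = (12*13 + 6095/8687)² = (156 + 6095/8687)² = (1361267/8687)² = 1853047845289/75463969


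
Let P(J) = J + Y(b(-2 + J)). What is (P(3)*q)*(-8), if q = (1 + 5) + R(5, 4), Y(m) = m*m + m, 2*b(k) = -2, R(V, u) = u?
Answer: -240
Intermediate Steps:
b(k) = -1 (b(k) = (1/2)*(-2) = -1)
Y(m) = m + m**2 (Y(m) = m**2 + m = m + m**2)
q = 10 (q = (1 + 5) + 4 = 6 + 4 = 10)
P(J) = J (P(J) = J - (1 - 1) = J - 1*0 = J + 0 = J)
(P(3)*q)*(-8) = (3*10)*(-8) = 30*(-8) = -240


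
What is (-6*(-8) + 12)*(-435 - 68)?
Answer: -30180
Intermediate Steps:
(-6*(-8) + 12)*(-435 - 68) = (48 + 12)*(-503) = 60*(-503) = -30180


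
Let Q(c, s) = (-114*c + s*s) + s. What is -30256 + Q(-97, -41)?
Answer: -17558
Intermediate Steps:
Q(c, s) = s + s² - 114*c (Q(c, s) = (-114*c + s²) + s = (s² - 114*c) + s = s + s² - 114*c)
-30256 + Q(-97, -41) = -30256 + (-41 + (-41)² - 114*(-97)) = -30256 + (-41 + 1681 + 11058) = -30256 + 12698 = -17558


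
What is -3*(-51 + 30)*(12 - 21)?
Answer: -567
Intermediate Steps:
-3*(-51 + 30)*(12 - 21) = -(-63)*(-9) = -3*189 = -567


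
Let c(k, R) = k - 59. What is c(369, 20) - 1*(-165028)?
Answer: 165338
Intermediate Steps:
c(k, R) = -59 + k
c(369, 20) - 1*(-165028) = (-59 + 369) - 1*(-165028) = 310 + 165028 = 165338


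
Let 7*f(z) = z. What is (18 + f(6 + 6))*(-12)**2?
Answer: 19872/7 ≈ 2838.9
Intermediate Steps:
f(z) = z/7
(18 + f(6 + 6))*(-12)**2 = (18 + (6 + 6)/7)*(-12)**2 = (18 + (1/7)*12)*144 = (18 + 12/7)*144 = (138/7)*144 = 19872/7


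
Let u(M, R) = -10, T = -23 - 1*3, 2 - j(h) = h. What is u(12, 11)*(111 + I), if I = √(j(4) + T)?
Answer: -1110 - 20*I*√7 ≈ -1110.0 - 52.915*I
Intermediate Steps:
j(h) = 2 - h
T = -26 (T = -23 - 3 = -26)
I = 2*I*√7 (I = √((2 - 1*4) - 26) = √((2 - 4) - 26) = √(-2 - 26) = √(-28) = 2*I*√7 ≈ 5.2915*I)
u(12, 11)*(111 + I) = -10*(111 + 2*I*√7) = -1110 - 20*I*√7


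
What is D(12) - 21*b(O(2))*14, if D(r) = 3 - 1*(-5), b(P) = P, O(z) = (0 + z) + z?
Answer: -1168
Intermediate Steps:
O(z) = 2*z (O(z) = z + z = 2*z)
D(r) = 8 (D(r) = 3 + 5 = 8)
D(12) - 21*b(O(2))*14 = 8 - 42*2*14 = 8 - 21*4*14 = 8 - 84*14 = 8 - 1176 = -1168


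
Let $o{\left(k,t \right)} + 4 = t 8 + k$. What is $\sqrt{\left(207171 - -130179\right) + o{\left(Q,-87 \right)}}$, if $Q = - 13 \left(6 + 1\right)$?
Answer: $\sqrt{336559} \approx 580.14$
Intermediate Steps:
$Q = -91$ ($Q = \left(-13\right) 7 = -91$)
$o{\left(k,t \right)} = -4 + k + 8 t$ ($o{\left(k,t \right)} = -4 + \left(t 8 + k\right) = -4 + \left(8 t + k\right) = -4 + \left(k + 8 t\right) = -4 + k + 8 t$)
$\sqrt{\left(207171 - -130179\right) + o{\left(Q,-87 \right)}} = \sqrt{\left(207171 - -130179\right) - 791} = \sqrt{\left(207171 + 130179\right) - 791} = \sqrt{337350 - 791} = \sqrt{336559}$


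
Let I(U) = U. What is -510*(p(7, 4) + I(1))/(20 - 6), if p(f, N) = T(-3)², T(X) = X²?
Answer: -20910/7 ≈ -2987.1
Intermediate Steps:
p(f, N) = 81 (p(f, N) = ((-3)²)² = 9² = 81)
-510*(p(7, 4) + I(1))/(20 - 6) = -510*(81 + 1)/(20 - 6) = -41820/14 = -510*41/7 = -20910/7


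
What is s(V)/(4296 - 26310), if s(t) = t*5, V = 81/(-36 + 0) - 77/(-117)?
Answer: 3725/10302552 ≈ 0.00036156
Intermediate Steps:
V = -745/468 (V = 81/(-36) - 77*(-1/117) = 81*(-1/36) + 77/117 = -9/4 + 77/117 = -745/468 ≈ -1.5919)
s(t) = 5*t
s(V)/(4296 - 26310) = (5*(-745/468))/(4296 - 26310) = -3725/468/(-22014) = -3725/468*(-1/22014) = 3725/10302552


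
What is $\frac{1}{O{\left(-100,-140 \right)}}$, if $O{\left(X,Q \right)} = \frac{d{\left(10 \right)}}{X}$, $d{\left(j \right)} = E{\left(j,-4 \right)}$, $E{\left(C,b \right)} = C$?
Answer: $-10$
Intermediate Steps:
$d{\left(j \right)} = j$
$O{\left(X,Q \right)} = \frac{10}{X}$
$\frac{1}{O{\left(-100,-140 \right)}} = \frac{1}{10 \frac{1}{-100}} = \frac{1}{10 \left(- \frac{1}{100}\right)} = \frac{1}{- \frac{1}{10}} = -10$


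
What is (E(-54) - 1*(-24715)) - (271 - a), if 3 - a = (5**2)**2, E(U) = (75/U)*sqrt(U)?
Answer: 23822 - 25*I*sqrt(6)/6 ≈ 23822.0 - 10.206*I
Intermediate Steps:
E(U) = 75/sqrt(U)
a = -622 (a = 3 - (5**2)**2 = 3 - 1*25**2 = 3 - 1*625 = 3 - 625 = -622)
(E(-54) - 1*(-24715)) - (271 - a) = (75/sqrt(-54) - 1*(-24715)) - (271 - 1*(-622)) = (75*(-I*sqrt(6)/18) + 24715) - (271 + 622) = (-25*I*sqrt(6)/6 + 24715) - 1*893 = (24715 - 25*I*sqrt(6)/6) - 893 = 23822 - 25*I*sqrt(6)/6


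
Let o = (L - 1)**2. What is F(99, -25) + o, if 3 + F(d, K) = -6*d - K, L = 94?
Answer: 8077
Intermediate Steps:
F(d, K) = -3 - K - 6*d (F(d, K) = -3 + (-6*d - K) = -3 + (-K - 6*d) = -3 - K - 6*d)
o = 8649 (o = (94 - 1)**2 = 93**2 = 8649)
F(99, -25) + o = (-3 - 1*(-25) - 6*99) + 8649 = (-3 + 25 - 594) + 8649 = -572 + 8649 = 8077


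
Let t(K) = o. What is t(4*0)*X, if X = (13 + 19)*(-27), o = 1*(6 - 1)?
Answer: -4320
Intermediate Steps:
o = 5 (o = 1*5 = 5)
t(K) = 5
X = -864 (X = 32*(-27) = -864)
t(4*0)*X = 5*(-864) = -4320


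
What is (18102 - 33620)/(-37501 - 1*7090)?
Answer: 15518/44591 ≈ 0.34801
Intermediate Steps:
(18102 - 33620)/(-37501 - 1*7090) = -15518/(-37501 - 7090) = -15518/(-44591) = -15518*(-1/44591) = 15518/44591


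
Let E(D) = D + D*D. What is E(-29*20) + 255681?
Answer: 591501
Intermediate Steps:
E(D) = D + D²
E(-29*20) + 255681 = (-29*20)*(1 - 29*20) + 255681 = -580*(1 - 580) + 255681 = -580*(-579) + 255681 = 335820 + 255681 = 591501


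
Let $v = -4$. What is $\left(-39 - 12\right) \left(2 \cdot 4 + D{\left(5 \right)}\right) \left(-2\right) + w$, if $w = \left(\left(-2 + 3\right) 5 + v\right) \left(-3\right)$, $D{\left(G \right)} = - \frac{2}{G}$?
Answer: $\frac{3861}{5} \approx 772.2$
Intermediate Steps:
$w = -3$ ($w = \left(\left(-2 + 3\right) 5 - 4\right) \left(-3\right) = \left(1 \cdot 5 - 4\right) \left(-3\right) = \left(5 - 4\right) \left(-3\right) = 1 \left(-3\right) = -3$)
$\left(-39 - 12\right) \left(2 \cdot 4 + D{\left(5 \right)}\right) \left(-2\right) + w = \left(-39 - 12\right) \left(2 \cdot 4 - \frac{2}{5}\right) \left(-2\right) - 3 = - 51 \left(8 - \frac{2}{5}\right) \left(-2\right) - 3 = - 51 \cdot \frac{38}{5} \left(-2\right) - 3 = \left(-51\right) \left(- \frac{76}{5}\right) - 3 = \frac{3876}{5} - 3 = \frac{3861}{5}$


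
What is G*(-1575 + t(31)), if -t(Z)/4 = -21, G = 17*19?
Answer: -481593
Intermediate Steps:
G = 323
t(Z) = 84 (t(Z) = -4*(-21) = 84)
G*(-1575 + t(31)) = 323*(-1575 + 84) = 323*(-1491) = -481593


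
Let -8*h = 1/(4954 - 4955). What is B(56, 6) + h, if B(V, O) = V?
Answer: 449/8 ≈ 56.125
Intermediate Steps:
h = ⅛ (h = -1/(8*(4954 - 4955)) = -⅛/(-1) = -⅛*(-1) = ⅛ ≈ 0.12500)
B(56, 6) + h = 56 + ⅛ = 449/8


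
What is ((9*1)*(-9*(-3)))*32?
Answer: 7776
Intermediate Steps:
((9*1)*(-9*(-3)))*32 = (9*27)*32 = 243*32 = 7776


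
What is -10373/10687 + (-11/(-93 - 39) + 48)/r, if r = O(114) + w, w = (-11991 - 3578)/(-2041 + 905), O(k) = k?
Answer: -2763269371/4651185453 ≈ -0.59410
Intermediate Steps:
w = 15569/1136 (w = -15569/(-1136) = -15569*(-1/1136) = 15569/1136 ≈ 13.705)
r = 145073/1136 (r = 114 + 15569/1136 = 145073/1136 ≈ 127.71)
-10373/10687 + (-11/(-93 - 39) + 48)/r = -10373/10687 + (-11/(-93 - 39) + 48)/(145073/1136) = -10373*1/10687 + (-11/(-132) + 48)*(1136/145073) = -10373/10687 + (-1/132*(-11) + 48)*(1136/145073) = -10373/10687 + (1/12 + 48)*(1136/145073) = -10373/10687 + (577/12)*(1136/145073) = -10373/10687 + 163868/435219 = -2763269371/4651185453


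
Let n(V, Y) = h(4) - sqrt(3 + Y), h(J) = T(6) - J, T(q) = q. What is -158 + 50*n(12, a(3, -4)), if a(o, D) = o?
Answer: -58 - 50*sqrt(6) ≈ -180.47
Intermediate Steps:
h(J) = 6 - J
n(V, Y) = 2 - sqrt(3 + Y) (n(V, Y) = (6 - 1*4) - sqrt(3 + Y) = (6 - 4) - sqrt(3 + Y) = 2 - sqrt(3 + Y))
-158 + 50*n(12, a(3, -4)) = -158 + 50*(2 - sqrt(3 + 3)) = -158 + 50*(2 - sqrt(6)) = -158 + (100 - 50*sqrt(6)) = -58 - 50*sqrt(6)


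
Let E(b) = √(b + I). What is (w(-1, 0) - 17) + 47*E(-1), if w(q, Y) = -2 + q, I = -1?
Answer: -20 + 47*I*√2 ≈ -20.0 + 66.468*I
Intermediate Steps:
E(b) = √(-1 + b) (E(b) = √(b - 1) = √(-1 + b))
(w(-1, 0) - 17) + 47*E(-1) = ((-2 - 1) - 17) + 47*√(-1 - 1) = (-3 - 17) + 47*√(-2) = -20 + 47*(I*√2) = -20 + 47*I*√2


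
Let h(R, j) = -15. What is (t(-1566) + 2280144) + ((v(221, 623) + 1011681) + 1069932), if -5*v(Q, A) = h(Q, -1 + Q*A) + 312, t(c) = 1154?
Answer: 21814258/5 ≈ 4.3628e+6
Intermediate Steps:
v(Q, A) = -297/5 (v(Q, A) = -(-15 + 312)/5 = -1/5*297 = -297/5)
(t(-1566) + 2280144) + ((v(221, 623) + 1011681) + 1069932) = (1154 + 2280144) + ((-297/5 + 1011681) + 1069932) = 2281298 + (5058108/5 + 1069932) = 2281298 + 10407768/5 = 21814258/5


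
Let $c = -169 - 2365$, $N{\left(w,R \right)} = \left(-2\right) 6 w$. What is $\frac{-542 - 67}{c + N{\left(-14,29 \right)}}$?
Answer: $\frac{87}{338} \approx 0.2574$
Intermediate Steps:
$N{\left(w,R \right)} = - 12 w$
$c = -2534$
$\frac{-542 - 67}{c + N{\left(-14,29 \right)}} = \frac{-542 - 67}{-2534 - -168} = - \frac{609}{-2534 + 168} = - \frac{609}{-2366} = \left(-609\right) \left(- \frac{1}{2366}\right) = \frac{87}{338}$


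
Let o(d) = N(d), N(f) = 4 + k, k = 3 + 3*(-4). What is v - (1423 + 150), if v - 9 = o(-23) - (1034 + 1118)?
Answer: -3721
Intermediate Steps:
k = -9 (k = 3 - 12 = -9)
N(f) = -5 (N(f) = 4 - 9 = -5)
o(d) = -5
v = -2148 (v = 9 + (-5 - (1034 + 1118)) = 9 + (-5 - 1*2152) = 9 + (-5 - 2152) = 9 - 2157 = -2148)
v - (1423 + 150) = -2148 - (1423 + 150) = -2148 - 1*1573 = -2148 - 1573 = -3721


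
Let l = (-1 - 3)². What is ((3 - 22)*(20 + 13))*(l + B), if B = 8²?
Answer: -50160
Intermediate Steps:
l = 16 (l = (-4)² = 16)
B = 64
((3 - 22)*(20 + 13))*(l + B) = ((3 - 22)*(20 + 13))*(16 + 64) = -19*33*80 = -627*80 = -50160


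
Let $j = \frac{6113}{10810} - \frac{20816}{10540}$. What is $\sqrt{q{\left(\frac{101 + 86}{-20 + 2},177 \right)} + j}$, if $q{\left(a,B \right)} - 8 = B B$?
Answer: $\frac{\sqrt{1016975527170880910}}{5696870} \approx 177.02$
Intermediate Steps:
$q{\left(a,B \right)} = 8 + B^{2}$ ($q{\left(a,B \right)} = 8 + B B = 8 + B^{2}$)
$j = - \frac{8029497}{5696870}$ ($j = 6113 \cdot \frac{1}{10810} - \frac{5204}{2635} = \frac{6113}{10810} - \frac{5204}{2635} = - \frac{8029497}{5696870} \approx -1.4095$)
$\sqrt{q{\left(\frac{101 + 86}{-20 + 2},177 \right)} + j} = \sqrt{\left(8 + 177^{2}\right) - \frac{8029497}{5696870}} = \sqrt{\left(8 + 31329\right) - \frac{8029497}{5696870}} = \sqrt{31337 - \frac{8029497}{5696870}} = \sqrt{\frac{178514785693}{5696870}} = \frac{\sqrt{1016975527170880910}}{5696870}$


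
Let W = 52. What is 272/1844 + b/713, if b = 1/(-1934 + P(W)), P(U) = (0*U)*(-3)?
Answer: 93767595/635692262 ≈ 0.14750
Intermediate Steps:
P(U) = 0 (P(U) = 0*(-3) = 0)
b = -1/1934 (b = 1/(-1934 + 0) = 1/(-1934) = -1/1934 ≈ -0.00051706)
272/1844 + b/713 = 272/1844 - 1/1934/713 = 272*(1/1844) - 1/1934*1/713 = 68/461 - 1/1378942 = 93767595/635692262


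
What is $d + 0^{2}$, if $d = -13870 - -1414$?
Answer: $-12456$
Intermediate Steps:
$d = -12456$ ($d = -13870 + 1414 = -12456$)
$d + 0^{2} = -12456 + 0^{2} = -12456 + 0 = -12456$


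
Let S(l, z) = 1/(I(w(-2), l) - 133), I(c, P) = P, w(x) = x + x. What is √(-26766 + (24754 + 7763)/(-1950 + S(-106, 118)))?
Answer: 9*I*√198942982519/24529 ≈ 163.65*I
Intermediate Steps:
w(x) = 2*x
S(l, z) = 1/(-133 + l) (S(l, z) = 1/(l - 133) = 1/(-133 + l))
√(-26766 + (24754 + 7763)/(-1950 + S(-106, 118))) = √(-26766 + (24754 + 7763)/(-1950 + 1/(-133 - 106))) = √(-26766 + 32517/(-1950 + 1/(-239))) = √(-26766 + 32517/(-1950 - 1/239)) = √(-26766 + 32517/(-466051/239)) = √(-26766 + 32517*(-239/466051)) = √(-26766 - 7771563/466051) = √(-12482092629/466051) = 9*I*√198942982519/24529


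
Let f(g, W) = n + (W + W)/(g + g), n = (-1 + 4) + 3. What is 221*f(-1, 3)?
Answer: 663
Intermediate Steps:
n = 6 (n = 3 + 3 = 6)
f(g, W) = 6 + W/g (f(g, W) = 6 + (W + W)/(g + g) = 6 + (2*W)/((2*g)) = 6 + (2*W)*(1/(2*g)) = 6 + W/g)
221*f(-1, 3) = 221*(6 + 3/(-1)) = 221*(6 + 3*(-1)) = 221*(6 - 3) = 221*3 = 663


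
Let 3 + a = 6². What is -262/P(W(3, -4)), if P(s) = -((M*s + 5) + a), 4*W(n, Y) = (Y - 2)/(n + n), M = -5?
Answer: 1048/157 ≈ 6.6752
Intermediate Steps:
W(n, Y) = (-2 + Y)/(8*n) (W(n, Y) = ((Y - 2)/(n + n))/4 = ((-2 + Y)/((2*n)))/4 = ((-2 + Y)*(1/(2*n)))/4 = ((-2 + Y)/(2*n))/4 = (-2 + Y)/(8*n))
a = 33 (a = -3 + 6² = -3 + 36 = 33)
P(s) = -38 + 5*s (P(s) = -((-5*s + 5) + 33) = -((5 - 5*s) + 33) = -(38 - 5*s) = -38 + 5*s)
-262/P(W(3, -4)) = -262/(-38 + 5*((⅛)*(-2 - 4)/3)) = -262/(-38 + 5*((⅛)*(⅓)*(-6))) = -262/(-38 + 5*(-¼)) = -262/(-38 - 5/4) = -262/(-157/4) = -262*(-4/157) = 1048/157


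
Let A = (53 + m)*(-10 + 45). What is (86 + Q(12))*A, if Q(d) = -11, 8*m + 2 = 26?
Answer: 147000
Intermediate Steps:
m = 3 (m = -¼ + (⅛)*26 = -¼ + 13/4 = 3)
A = 1960 (A = (53 + 3)*(-10 + 45) = 56*35 = 1960)
(86 + Q(12))*A = (86 - 11)*1960 = 75*1960 = 147000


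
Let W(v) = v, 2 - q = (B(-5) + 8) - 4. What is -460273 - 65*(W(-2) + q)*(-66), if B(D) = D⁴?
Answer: -3158683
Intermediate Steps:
q = -627 (q = 2 - (((-5)⁴ + 8) - 4) = 2 - ((625 + 8) - 4) = 2 - (633 - 4) = 2 - 1*629 = 2 - 629 = -627)
-460273 - 65*(W(-2) + q)*(-66) = -460273 - 65*(-2 - 627)*(-66) = -460273 - 65*(-629)*(-66) = -460273 + 40885*(-66) = -460273 - 2698410 = -3158683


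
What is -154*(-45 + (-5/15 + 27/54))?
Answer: 20713/3 ≈ 6904.3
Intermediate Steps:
-154*(-45 + (-5/15 + 27/54)) = -154*(-45 + (-5*1/15 + 27*(1/54))) = -154*(-45 + (-⅓ + ½)) = -154*(-45 + ⅙) = -154*(-269/6) = 20713/3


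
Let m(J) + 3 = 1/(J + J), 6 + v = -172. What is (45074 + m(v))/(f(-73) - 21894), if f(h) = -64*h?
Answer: -16045275/6131032 ≈ -2.6171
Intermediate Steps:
v = -178 (v = -6 - 172 = -178)
m(J) = -3 + 1/(2*J) (m(J) = -3 + 1/(J + J) = -3 + 1/(2*J))
(45074 + m(v))/(f(-73) - 21894) = (45074 + (-3 + (½)/(-178)))/(-64*(-73) - 21894) = (45074 + (-3 + (½)*(-1/178)))/(4672 - 21894) = (45074 + (-3 - 1/356))/(-17222) = (45074 - 1069/356)*(-1/17222) = (16045275/356)*(-1/17222) = -16045275/6131032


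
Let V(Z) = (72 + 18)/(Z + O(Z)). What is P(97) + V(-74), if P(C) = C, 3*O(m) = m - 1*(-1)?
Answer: 5669/59 ≈ 96.085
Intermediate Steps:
O(m) = ⅓ + m/3 (O(m) = (m - 1*(-1))/3 = (m + 1)/3 = (1 + m)/3 = ⅓ + m/3)
V(Z) = 90/(⅓ + 4*Z/3) (V(Z) = (72 + 18)/(Z + (⅓ + Z/3)) = 90/(⅓ + 4*Z/3))
P(97) + V(-74) = 97 + 270/(1 + 4*(-74)) = 97 + 270/(1 - 296) = 97 + 270/(-295) = 97 + 270*(-1/295) = 97 - 54/59 = 5669/59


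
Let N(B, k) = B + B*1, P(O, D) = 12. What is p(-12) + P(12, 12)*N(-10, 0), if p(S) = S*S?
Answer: -96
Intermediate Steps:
N(B, k) = 2*B (N(B, k) = B + B = 2*B)
p(S) = S²
p(-12) + P(12, 12)*N(-10, 0) = (-12)² + 12*(2*(-10)) = 144 + 12*(-20) = 144 - 240 = -96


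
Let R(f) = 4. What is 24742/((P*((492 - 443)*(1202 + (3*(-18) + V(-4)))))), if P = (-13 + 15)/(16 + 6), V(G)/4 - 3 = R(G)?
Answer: 136081/28812 ≈ 4.7231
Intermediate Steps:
V(G) = 28 (V(G) = 12 + 4*4 = 12 + 16 = 28)
P = 1/11 (P = 2/22 = 2*(1/22) = 1/11 ≈ 0.090909)
24742/((P*((492 - 443)*(1202 + (3*(-18) + V(-4)))))) = 24742/((((492 - 443)*(1202 + (3*(-18) + 28)))/11)) = 24742/(((49*(1202 + (-54 + 28)))/11)) = 24742/(((49*(1202 - 26))/11)) = 24742/(((49*1176)/11)) = 24742/(((1/11)*57624)) = 24742/(57624/11) = 24742*(11/57624) = 136081/28812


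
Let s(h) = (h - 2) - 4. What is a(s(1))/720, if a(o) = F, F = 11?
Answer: 11/720 ≈ 0.015278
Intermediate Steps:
s(h) = -6 + h (s(h) = (-2 + h) - 4 = -6 + h)
a(o) = 11
a(s(1))/720 = 11/720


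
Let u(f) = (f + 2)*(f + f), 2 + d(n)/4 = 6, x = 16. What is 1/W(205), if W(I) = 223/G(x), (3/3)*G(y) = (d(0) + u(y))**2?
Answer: 350464/223 ≈ 1571.6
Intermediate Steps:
d(n) = 16 (d(n) = -8 + 4*6 = -8 + 24 = 16)
u(f) = 2*f*(2 + f) (u(f) = (2 + f)*(2*f) = 2*f*(2 + f))
G(y) = (16 + 2*y*(2 + y))**2
W(I) = 223/350464 (W(I) = 223/((4*(8 + 16*(2 + 16))**2)) = 223/((4*(8 + 16*18)**2)) = 223/((4*(8 + 288)**2)) = 223/((4*296**2)) = 223/((4*87616)) = 223/350464)
1/W(205) = 1/(223/350464) = 350464/223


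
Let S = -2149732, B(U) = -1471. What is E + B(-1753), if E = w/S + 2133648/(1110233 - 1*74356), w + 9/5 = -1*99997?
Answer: -8177544161231901/5567144837410 ≈ -1468.9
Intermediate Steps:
w = -499994/5 (w = -9/5 - 1*99997 = -9/5 - 99997 = -499994/5 ≈ -99999.)
E = 11725894598209/5567144837410 (E = -499994/5/(-2149732) + 2133648/(1110233 - 1*74356) = -499994/5*(-1/2149732) + 2133648/(1110233 - 74356) = 249997/5374330 + 2133648/1035877 = 11725894598209/5567144837410 ≈ 2.1063)
E + B(-1753) = 11725894598209/5567144837410 - 1471 = -8177544161231901/5567144837410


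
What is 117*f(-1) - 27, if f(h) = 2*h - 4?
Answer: -729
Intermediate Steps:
f(h) = -4 + 2*h
117*f(-1) - 27 = 117*(-4 + 2*(-1)) - 27 = 117*(-4 - 2) - 27 = 117*(-6) - 27 = -702 - 27 = -729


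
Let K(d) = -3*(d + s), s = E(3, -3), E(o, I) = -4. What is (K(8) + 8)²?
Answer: 16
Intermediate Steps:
s = -4
K(d) = 12 - 3*d (K(d) = -3*(d - 4) = -3*(-4 + d) = 12 - 3*d)
(K(8) + 8)² = ((12 - 3*8) + 8)² = ((12 - 24) + 8)² = (-12 + 8)² = (-4)² = 16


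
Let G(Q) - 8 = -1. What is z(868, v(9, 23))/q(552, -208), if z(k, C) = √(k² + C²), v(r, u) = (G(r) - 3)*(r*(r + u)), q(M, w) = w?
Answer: -√130033/52 ≈ -6.9346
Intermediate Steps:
G(Q) = 7 (G(Q) = 8 - 1 = 7)
v(r, u) = 4*r*(r + u) (v(r, u) = (7 - 3)*(r*(r + u)) = 4*(r*(r + u)) = 4*r*(r + u))
z(k, C) = √(C² + k²)
z(868, v(9, 23))/q(552, -208) = √((4*9*(9 + 23))² + 868²)/(-208) = √((4*9*32)² + 753424)*(-1/208) = √(1152² + 753424)*(-1/208) = √(1327104 + 753424)*(-1/208) = √2080528*(-1/208) = (4*√130033)*(-1/208) = -√130033/52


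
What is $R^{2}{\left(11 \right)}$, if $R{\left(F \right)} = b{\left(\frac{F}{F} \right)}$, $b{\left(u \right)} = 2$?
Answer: $4$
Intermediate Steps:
$R{\left(F \right)} = 2$
$R^{2}{\left(11 \right)} = 2^{2} = 4$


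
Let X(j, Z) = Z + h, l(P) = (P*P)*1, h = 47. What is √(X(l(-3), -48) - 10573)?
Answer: I*√10574 ≈ 102.83*I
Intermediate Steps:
l(P) = P² (l(P) = P²*1 = P²)
X(j, Z) = 47 + Z (X(j, Z) = Z + 47 = 47 + Z)
√(X(l(-3), -48) - 10573) = √((47 - 48) - 10573) = √(-1 - 10573) = √(-10574) = I*√10574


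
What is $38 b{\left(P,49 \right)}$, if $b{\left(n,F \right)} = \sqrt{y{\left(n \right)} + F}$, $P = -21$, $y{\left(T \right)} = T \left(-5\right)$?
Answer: $38 \sqrt{154} \approx 471.57$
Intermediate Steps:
$y{\left(T \right)} = - 5 T$
$b{\left(n,F \right)} = \sqrt{F - 5 n}$ ($b{\left(n,F \right)} = \sqrt{- 5 n + F} = \sqrt{F - 5 n}$)
$38 b{\left(P,49 \right)} = 38 \sqrt{49 - -105} = 38 \sqrt{49 + 105} = 38 \sqrt{154}$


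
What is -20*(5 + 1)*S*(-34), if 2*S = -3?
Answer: -6120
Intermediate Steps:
S = -3/2 (S = (½)*(-3) = -3/2 ≈ -1.5000)
-20*(5 + 1)*S*(-34) = -20*(5 + 1)*(-3)/2*(-34) = -120*(-3)/2*(-34) = -20*(-9)*(-34) = 180*(-34) = -6120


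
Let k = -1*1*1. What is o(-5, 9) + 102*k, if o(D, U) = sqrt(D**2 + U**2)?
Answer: -102 + sqrt(106) ≈ -91.704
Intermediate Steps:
k = -1 (k = -1*1 = -1)
o(-5, 9) + 102*k = sqrt((-5)**2 + 9**2) + 102*(-1) = sqrt(25 + 81) - 102 = sqrt(106) - 102 = -102 + sqrt(106)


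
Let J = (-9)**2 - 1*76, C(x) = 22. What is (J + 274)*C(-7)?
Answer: 6138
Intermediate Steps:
J = 5 (J = 81 - 76 = 5)
(J + 274)*C(-7) = (5 + 274)*22 = 279*22 = 6138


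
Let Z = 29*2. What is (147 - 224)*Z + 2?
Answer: -4464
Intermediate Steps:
Z = 58
(147 - 224)*Z + 2 = (147 - 224)*58 + 2 = -77*58 + 2 = -4466 + 2 = -4464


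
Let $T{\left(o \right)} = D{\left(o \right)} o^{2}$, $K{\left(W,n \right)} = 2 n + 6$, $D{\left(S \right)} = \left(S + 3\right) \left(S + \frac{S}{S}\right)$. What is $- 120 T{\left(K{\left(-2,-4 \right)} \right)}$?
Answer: $480$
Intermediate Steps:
$D{\left(S \right)} = \left(1 + S\right) \left(3 + S\right)$ ($D{\left(S \right)} = \left(3 + S\right) \left(S + 1\right) = \left(3 + S\right) \left(1 + S\right) = \left(1 + S\right) \left(3 + S\right)$)
$K{\left(W,n \right)} = 6 + 2 n$
$T{\left(o \right)} = o^{2} \left(3 + o^{2} + 4 o\right)$ ($T{\left(o \right)} = \left(3 + o^{2} + 4 o\right) o^{2} = o^{2} \left(3 + o^{2} + 4 o\right)$)
$- 120 T{\left(K{\left(-2,-4 \right)} \right)} = - 120 \left(6 + 2 \left(-4\right)\right)^{2} \left(3 + \left(6 + 2 \left(-4\right)\right)^{2} + 4 \left(6 + 2 \left(-4\right)\right)\right) = - 120 \left(6 - 8\right)^{2} \left(3 + \left(6 - 8\right)^{2} + 4 \left(6 - 8\right)\right) = - 120 \left(-2\right)^{2} \left(3 + \left(-2\right)^{2} + 4 \left(-2\right)\right) = - 120 \cdot 4 \left(3 + 4 - 8\right) = - 120 \cdot 4 \left(-1\right) = \left(-120\right) \left(-4\right) = 480$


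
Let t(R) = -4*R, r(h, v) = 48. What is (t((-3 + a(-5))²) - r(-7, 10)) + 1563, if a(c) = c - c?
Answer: 1479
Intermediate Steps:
a(c) = 0
(t((-3 + a(-5))²) - r(-7, 10)) + 1563 = (-4*(-3 + 0)² - 1*48) + 1563 = (-4*(-3)² - 48) + 1563 = (-4*9 - 48) + 1563 = (-36 - 48) + 1563 = -84 + 1563 = 1479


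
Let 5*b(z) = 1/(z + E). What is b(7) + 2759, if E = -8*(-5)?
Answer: 648366/235 ≈ 2759.0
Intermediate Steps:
E = 40
b(z) = 1/(5*(40 + z)) (b(z) = 1/(5*(z + 40)) = 1/(5*(40 + z)))
b(7) + 2759 = 1/(5*(40 + 7)) + 2759 = (⅕)/47 + 2759 = (⅕)*(1/47) + 2759 = 1/235 + 2759 = 648366/235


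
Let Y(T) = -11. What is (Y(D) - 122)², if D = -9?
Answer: 17689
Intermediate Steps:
(Y(D) - 122)² = (-11 - 122)² = (-133)² = 17689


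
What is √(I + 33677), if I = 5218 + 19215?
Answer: √58110 ≈ 241.06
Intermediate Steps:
I = 24433
√(I + 33677) = √(24433 + 33677) = √58110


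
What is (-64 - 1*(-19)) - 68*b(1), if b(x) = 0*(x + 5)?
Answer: -45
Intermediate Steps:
b(x) = 0 (b(x) = 0*(5 + x) = 0)
(-64 - 1*(-19)) - 68*b(1) = (-64 - 1*(-19)) - 68*0 = (-64 + 19) + 0 = -45 + 0 = -45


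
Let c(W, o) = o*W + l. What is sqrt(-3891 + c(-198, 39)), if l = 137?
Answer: 2*I*sqrt(2869) ≈ 107.13*I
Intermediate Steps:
c(W, o) = 137 + W*o (c(W, o) = o*W + 137 = W*o + 137 = 137 + W*o)
sqrt(-3891 + c(-198, 39)) = sqrt(-3891 + (137 - 198*39)) = sqrt(-3891 + (137 - 7722)) = sqrt(-3891 - 7585) = sqrt(-11476) = 2*I*sqrt(2869)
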